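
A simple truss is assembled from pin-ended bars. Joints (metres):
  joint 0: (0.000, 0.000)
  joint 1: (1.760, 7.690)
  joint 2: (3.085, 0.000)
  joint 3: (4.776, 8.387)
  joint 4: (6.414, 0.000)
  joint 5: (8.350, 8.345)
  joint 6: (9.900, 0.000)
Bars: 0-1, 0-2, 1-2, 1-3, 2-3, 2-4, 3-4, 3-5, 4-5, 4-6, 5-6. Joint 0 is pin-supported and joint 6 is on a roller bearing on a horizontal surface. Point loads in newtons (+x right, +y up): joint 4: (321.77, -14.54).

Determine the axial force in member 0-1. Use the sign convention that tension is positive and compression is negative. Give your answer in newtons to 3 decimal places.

N=7 nodes, M=11 members, R=3 reactions → 2N=14, M+R=14
member 0 (0-1): L=7.8888, (cx,cy)=(0.2231,0.9748)
member 1 (0-2): L=3.0850, (cx,cy)=(1.0000,0.0000)
member 2 (1-2): L=7.8033, (cx,cy)=(0.1698,-0.9855)
member 3 (1-3): L=3.0955, (cx,cy)=(0.9743,0.2252)
member 4 (2-3): L=8.5558, (cx,cy)=(0.1976,0.9803)
member 5 (2-4): L=3.3290, (cx,cy)=(1.0000,0.0000)
member 6 (3-4): L=8.5455, (cx,cy)=(0.1917,-0.9815)
member 7 (3-5): L=3.5742, (cx,cy)=(0.9999,-0.0118)
member 8 (4-5): L=8.5666, (cx,cy)=(0.2260,0.9741)
member 9 (4-6): L=3.4860, (cx,cy)=(1.0000,0.0000)
member 10 (5-6): L=8.4877, (cx,cy)=(0.1826,-0.9832)
solve A·x = −loads:
  F[0-1] = -5.2522 N (compression)
  F[0-2] = +322.9418 N (tension)
  F[1-2] = +4.7321 N (tension)
  F[1-3] = -2.0273 N (compression)
  F[2-3] = -4.7572 N (compression)
  F[2-4] = +324.6855 N (tension)
  F[3-4] = +5.2636 N (tension)
  F[3-5] = -3.9247 N (compression)
  F[4-5] = +9.6230 N (tension)
  F[4-6] = +1.7497 N (tension)
  F[5-6] = -9.5813 N (compression)
  Rx@0 = -321.7700 N
  Ry@0 = +5.1198 N
  Ry@6 = +9.4202 N

-5.252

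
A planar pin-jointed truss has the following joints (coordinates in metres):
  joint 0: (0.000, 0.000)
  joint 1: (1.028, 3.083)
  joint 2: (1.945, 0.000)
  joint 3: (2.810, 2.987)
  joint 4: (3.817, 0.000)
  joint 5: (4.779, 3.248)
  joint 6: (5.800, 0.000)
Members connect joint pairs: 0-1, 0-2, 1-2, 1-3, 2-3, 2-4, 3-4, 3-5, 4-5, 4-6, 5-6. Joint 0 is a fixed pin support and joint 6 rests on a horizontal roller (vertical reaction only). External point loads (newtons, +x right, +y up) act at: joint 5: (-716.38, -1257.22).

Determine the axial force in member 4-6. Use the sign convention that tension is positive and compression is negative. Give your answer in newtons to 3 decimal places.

N=7 nodes, M=11 members, R=3 reactions → 2N=14, M+R=14
member 0 (0-1): L=3.2499, (cx,cy)=(0.3163,0.9487)
member 1 (0-2): L=1.9450, (cx,cy)=(1.0000,0.0000)
member 2 (1-2): L=3.2165, (cx,cy)=(0.2851,-0.9585)
member 3 (1-3): L=1.7846, (cx,cy)=(0.9986,-0.0538)
member 4 (2-3): L=3.1097, (cx,cy)=(0.2782,0.9605)
member 5 (2-4): L=1.8720, (cx,cy)=(1.0000,0.0000)
member 6 (3-4): L=3.1522, (cx,cy)=(0.3195,-0.9476)
member 7 (3-5): L=1.9862, (cx,cy)=(0.9913,0.1314)
member 8 (4-5): L=3.3875, (cx,cy)=(0.2840,0.9588)
member 9 (4-6): L=1.9830, (cx,cy)=(1.0000,0.0000)
member 10 (5-6): L=3.4047, (cx,cy)=(0.2999,-0.9540)
solve A·x = −loads:
  F[0-1] = -656.1801 N (compression)
  F[0-2] = -508.8171 N (compression)
  F[1-2] = +671.8706 N (tension)
  F[1-3] = -399.6878 N (compression)
  F[2-3] = -670.4470 N (compression)
  F[2-4] = -130.7797 N (compression)
  F[3-4] = +550.3969 N (tension)
  F[3-5] = -768.0914 N (compression)
  F[4-5] = -543.9513 N (compression)
  F[4-6] = +199.5266 N (tension)
  F[5-6] = -665.3548 N (compression)
  Rx@0 = +716.3800 N
  Ry@0 = +622.4869 N
  Ry@6 = +634.7331 N

199.527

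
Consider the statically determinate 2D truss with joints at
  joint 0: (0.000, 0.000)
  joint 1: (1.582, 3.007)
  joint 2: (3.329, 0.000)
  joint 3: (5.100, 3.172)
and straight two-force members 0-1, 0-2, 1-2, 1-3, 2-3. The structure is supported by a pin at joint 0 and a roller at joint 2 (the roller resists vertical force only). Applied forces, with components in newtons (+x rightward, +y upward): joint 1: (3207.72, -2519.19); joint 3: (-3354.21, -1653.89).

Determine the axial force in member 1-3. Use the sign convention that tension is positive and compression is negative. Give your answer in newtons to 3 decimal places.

N=4 nodes, M=5 members, R=3 reactions → 2N=8, M+R=8
member 0 (0-1): L=3.3978, (cx,cy)=(0.4656,0.8850)
member 1 (0-2): L=3.3290, (cx,cy)=(1.0000,0.0000)
member 2 (1-2): L=3.4777, (cx,cy)=(0.5024,-0.8647)
member 3 (1-3): L=3.5219, (cx,cy)=(0.9989,0.0469)
member 4 (2-3): L=3.6329, (cx,cy)=(0.4875,0.8731)
solve A·x = −loads:
  F[0-1] = -837.0000 N (compression)
  F[0-2] = +243.2179 N (tension)
  F[1-2] = -2192.2084 N (compression)
  F[1-3] = -2498.9148 N (compression)
  F[2-3] = -1760.1230 N (compression)
  Rx@0 = +146.4900 N
  Ry@0 = +740.7407 N
  Ry@2 = +3432.3393 N

-2498.915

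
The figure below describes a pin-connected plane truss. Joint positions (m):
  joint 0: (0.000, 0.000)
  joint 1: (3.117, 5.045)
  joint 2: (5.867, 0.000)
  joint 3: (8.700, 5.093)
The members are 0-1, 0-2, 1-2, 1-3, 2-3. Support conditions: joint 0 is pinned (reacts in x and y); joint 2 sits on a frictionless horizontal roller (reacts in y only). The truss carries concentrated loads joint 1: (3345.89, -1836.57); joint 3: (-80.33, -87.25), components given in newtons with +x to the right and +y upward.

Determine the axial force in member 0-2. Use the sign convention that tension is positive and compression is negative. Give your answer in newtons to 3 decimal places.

N=4 nodes, M=5 members, R=3 reactions → 2N=8, M+R=8
member 0 (0-1): L=5.9302, (cx,cy)=(0.5256,0.8507)
member 1 (0-2): L=5.8670, (cx,cy)=(1.0000,0.0000)
member 2 (1-2): L=5.7458, (cx,cy)=(0.4786,-0.8780)
member 3 (1-3): L=5.5832, (cx,cy)=(1.0000,0.0086)
member 4 (2-3): L=5.8279, (cx,cy)=(0.4861,0.8739)
solve A·x = −loads:
  F[0-1] = +2337.6143 N (tension)
  F[0-2] = +2036.8834 N (tension)
  F[1-2] = -4356.9325 N (compression)
  F[1-3] = -31.9508 N (compression)
  F[2-3] = -99.5257 N (compression)
  Rx@0 = -3265.5600 N
  Ry@0 = -1988.6665 N
  Ry@2 = +3912.4865 N

2036.883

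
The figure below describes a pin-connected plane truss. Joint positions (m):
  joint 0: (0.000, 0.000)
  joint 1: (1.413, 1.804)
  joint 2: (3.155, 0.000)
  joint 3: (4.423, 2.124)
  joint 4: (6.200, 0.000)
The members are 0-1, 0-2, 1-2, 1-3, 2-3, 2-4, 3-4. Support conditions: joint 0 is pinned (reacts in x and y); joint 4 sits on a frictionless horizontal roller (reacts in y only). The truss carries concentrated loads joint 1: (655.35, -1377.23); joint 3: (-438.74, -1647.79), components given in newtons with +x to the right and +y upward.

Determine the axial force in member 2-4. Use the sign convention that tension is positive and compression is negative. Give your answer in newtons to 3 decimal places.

1279.849

N=5 nodes, M=7 members, R=3 reactions → 2N=10, M+R=10
member 0 (0-1): L=2.2915, (cx,cy)=(0.6166,0.7873)
member 1 (0-2): L=3.1550, (cx,cy)=(1.0000,0.0000)
member 2 (1-2): L=2.5078, (cx,cy)=(0.6946,-0.7194)
member 3 (1-3): L=3.0270, (cx,cy)=(0.9944,0.1057)
member 4 (2-3): L=2.4737, (cx,cy)=(0.5126,0.8586)
member 5 (2-4): L=3.0450, (cx,cy)=(1.0000,0.0000)
member 6 (3-4): L=2.7693, (cx,cy)=(0.6417,-0.7670)
solve A·x = −loads:
  F[0-1] = -1899.3190 N (compression)
  F[0-2] = +1387.7793 N (tension)
  F[1-2] = -96.0159 N (compression)
  F[1-3] = -1769.7402 N (compression)
  F[2-3] = +80.4419 N (tension)
  F[2-4] = +1279.8492 N (tension)
  F[3-4] = -1994.5445 N (compression)
  Rx@0 = -216.6100 N
  Ry@0 = +1495.2508 N
  Ry@4 = +1529.7692 N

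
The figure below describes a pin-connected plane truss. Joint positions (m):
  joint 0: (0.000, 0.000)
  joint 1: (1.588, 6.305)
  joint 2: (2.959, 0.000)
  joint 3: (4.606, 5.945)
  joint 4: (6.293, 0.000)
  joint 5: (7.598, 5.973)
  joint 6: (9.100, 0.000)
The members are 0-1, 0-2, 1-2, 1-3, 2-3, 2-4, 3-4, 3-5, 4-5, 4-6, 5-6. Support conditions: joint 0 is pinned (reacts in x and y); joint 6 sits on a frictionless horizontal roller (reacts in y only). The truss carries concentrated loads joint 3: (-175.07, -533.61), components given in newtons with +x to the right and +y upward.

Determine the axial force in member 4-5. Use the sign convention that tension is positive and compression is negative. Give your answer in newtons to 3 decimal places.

N=7 nodes, M=11 members, R=3 reactions → 2N=14, M+R=14
member 0 (0-1): L=6.5019, (cx,cy)=(0.2442,0.9697)
member 1 (0-2): L=2.9590, (cx,cy)=(1.0000,0.0000)
member 2 (1-2): L=6.4523, (cx,cy)=(0.2125,-0.9772)
member 3 (1-3): L=3.0394, (cx,cy)=(0.9930,-0.1184)
member 4 (2-3): L=6.1689, (cx,cy)=(0.2670,0.9637)
member 5 (2-4): L=3.3340, (cx,cy)=(1.0000,0.0000)
member 6 (3-4): L=6.1797, (cx,cy)=(0.2730,-0.9620)
member 7 (3-5): L=2.9921, (cx,cy)=(1.0000,0.0094)
member 8 (4-5): L=6.1139, (cx,cy)=(0.2134,0.9770)
member 9 (4-6): L=2.8070, (cx,cy)=(1.0000,0.0000)
member 10 (5-6): L=6.1590, (cx,cy)=(0.2439,-0.9698)
solve A·x = −loads:
  F[0-1] = -389.6955 N (compression)
  F[0-2] = -79.8923 N (compression)
  F[1-2] = +408.9505 N (tension)
  F[1-3] = -183.3627 N (compression)
  F[2-3] = -414.6641 N (compression)
  F[2-4] = +117.7104 N (tension)
  F[3-4] = -162.5775 N (compression)
  F[3-5] = -73.3316 N (compression)
  F[4-5] = +160.0917 N (tension)
  F[4-6] = +39.1571 N (tension)
  F[5-6] = -160.5640 N (compression)
  Rx@0 = +175.0700 N
  Ry@0 = +377.8939 N
  Ry@6 = +155.7161 N

160.092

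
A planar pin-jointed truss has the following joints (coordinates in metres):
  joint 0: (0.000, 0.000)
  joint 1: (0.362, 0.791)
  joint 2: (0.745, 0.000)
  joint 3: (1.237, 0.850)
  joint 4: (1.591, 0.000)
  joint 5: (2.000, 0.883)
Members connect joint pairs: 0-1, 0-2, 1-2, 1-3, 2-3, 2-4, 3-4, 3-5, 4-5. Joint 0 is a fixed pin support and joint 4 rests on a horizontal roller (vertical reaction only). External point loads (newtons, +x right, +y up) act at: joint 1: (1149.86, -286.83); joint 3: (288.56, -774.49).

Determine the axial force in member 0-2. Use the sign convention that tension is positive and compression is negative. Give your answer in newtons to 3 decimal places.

1286.504

N=6 nodes, M=9 members, R=3 reactions → 2N=12, M+R=12
member 0 (0-1): L=0.8699, (cx,cy)=(0.4161,0.9093)
member 1 (0-2): L=0.7450, (cx,cy)=(1.0000,0.0000)
member 2 (1-2): L=0.8788, (cx,cy)=(0.4358,-0.9000)
member 3 (1-3): L=0.8770, (cx,cy)=(0.9977,0.0673)
member 4 (2-3): L=0.9821, (cx,cy)=(0.5010,0.8655)
member 5 (2-4): L=0.8460, (cx,cy)=(1.0000,0.0000)
member 6 (3-4): L=0.9208, (cx,cy)=(0.3845,-0.9231)
member 7 (3-5): L=0.7637, (cx,cy)=(0.9991,0.0432)
member 8 (4-5): L=0.9731, (cx,cy)=(0.4203,0.9074)
solve A·x = −loads:
  F[0-1] = +365.0603 N (tension)
  F[0-2] = +1286.5038 N (tension)
  F[1-2] = -738.1620 N (compression)
  F[1-3] = -677.7892 N (compression)
  F[2-3] = +767.6479 N (tension)
  F[2-4] = +580.2558 N (tension)
  F[3-4] = -1509.2703 N (compression)
  F[3-5] = +0.0000 N (tension)
  F[4-5] = +0.0000 N (tension)
  Rx@0 = -1438.4200 N
  Ry@0 = -331.9495 N
  Ry@4 = +1393.2695 N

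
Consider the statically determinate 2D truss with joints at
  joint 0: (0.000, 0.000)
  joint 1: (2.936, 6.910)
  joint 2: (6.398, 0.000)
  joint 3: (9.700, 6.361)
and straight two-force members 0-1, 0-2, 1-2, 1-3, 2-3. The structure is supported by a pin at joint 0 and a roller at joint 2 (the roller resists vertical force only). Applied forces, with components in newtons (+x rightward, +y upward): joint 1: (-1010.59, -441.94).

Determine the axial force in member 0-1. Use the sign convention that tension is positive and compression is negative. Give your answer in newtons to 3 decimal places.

-1445.727

N=4 nodes, M=5 members, R=3 reactions → 2N=8, M+R=8
member 0 (0-1): L=7.5079, (cx,cy)=(0.3911,0.9204)
member 1 (0-2): L=6.3980, (cx,cy)=(1.0000,0.0000)
member 2 (1-2): L=7.7287, (cx,cy)=(0.4479,-0.8941)
member 3 (1-3): L=6.7862, (cx,cy)=(0.9967,-0.0809)
member 4 (2-3): L=7.1670, (cx,cy)=(0.4607,0.8875)
solve A·x = −loads:
  F[0-1] = -1445.7269 N (compression)
  F[0-2] = -445.2298 N (compression)
  F[1-2] = +993.9540 N (tension)
  F[1-3] = -0.0000 N (tension)
  F[2-3] = +0.0000 N (tension)
  Rx@0 = +1010.5900 N
  Ry@0 = +1330.5991 N
  Ry@2 = -888.6591 N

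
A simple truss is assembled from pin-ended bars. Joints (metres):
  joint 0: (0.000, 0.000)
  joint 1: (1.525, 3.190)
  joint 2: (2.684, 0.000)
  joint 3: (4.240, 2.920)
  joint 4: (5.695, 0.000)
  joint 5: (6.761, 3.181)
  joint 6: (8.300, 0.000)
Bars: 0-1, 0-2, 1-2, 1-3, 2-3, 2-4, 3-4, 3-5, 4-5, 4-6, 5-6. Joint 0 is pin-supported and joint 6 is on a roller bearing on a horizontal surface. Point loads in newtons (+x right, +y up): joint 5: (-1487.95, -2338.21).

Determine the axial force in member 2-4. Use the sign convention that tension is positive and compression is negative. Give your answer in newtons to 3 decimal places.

-30.354

N=7 nodes, M=11 members, R=3 reactions → 2N=14, M+R=14
member 0 (0-1): L=3.5358, (cx,cy)=(0.4313,0.9022)
member 1 (0-2): L=2.6840, (cx,cy)=(1.0000,0.0000)
member 2 (1-2): L=3.3940, (cx,cy)=(0.3415,-0.9399)
member 3 (1-3): L=2.7284, (cx,cy)=(0.9951,-0.0990)
member 4 (2-3): L=3.3087, (cx,cy)=(0.4703,0.8825)
member 5 (2-4): L=3.0110, (cx,cy)=(1.0000,0.0000)
member 6 (3-4): L=3.2624, (cx,cy)=(0.4460,-0.8950)
member 7 (3-5): L=2.5345, (cx,cy)=(0.9947,0.1030)
member 8 (4-5): L=3.3549, (cx,cy)=(0.3177,0.9482)
member 9 (4-6): L=2.6050, (cx,cy)=(1.0000,0.0000)
member 10 (5-6): L=3.5337, (cx,cy)=(0.4355,-0.9002)
solve A·x = −loads:
  F[0-1] = -1112.6241 N (compression)
  F[0-2] = -1008.0692 N (compression)
  F[1-2] = +1160.7309 N (tension)
  F[1-3] = -880.5728 N (compression)
  F[2-3] = -1236.1837 N (compression)
  F[2-4] = -30.3539 N (compression)
  F[3-4] = +906.1829 N (tension)
  F[3-5] = -1871.6929 N (compression)
  F[4-5] = -855.4002 N (compression)
  F[4-6] = +645.5932 N (tension)
  F[5-6] = -1482.3622 N (compression)
  Rx@0 = +1487.9500 N
  Ry@0 = +1003.8162 N
  Ry@6 = +1334.3938 N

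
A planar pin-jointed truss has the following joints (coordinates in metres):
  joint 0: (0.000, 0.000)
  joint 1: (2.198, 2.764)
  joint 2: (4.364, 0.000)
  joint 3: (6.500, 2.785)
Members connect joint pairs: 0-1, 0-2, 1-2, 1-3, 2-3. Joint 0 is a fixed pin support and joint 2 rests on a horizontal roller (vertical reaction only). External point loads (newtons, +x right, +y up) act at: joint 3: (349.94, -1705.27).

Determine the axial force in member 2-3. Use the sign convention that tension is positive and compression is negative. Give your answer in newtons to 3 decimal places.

N=4 nodes, M=5 members, R=3 reactions → 2N=8, M+R=8
member 0 (0-1): L=3.5314, (cx,cy)=(0.6224,0.7827)
member 1 (0-2): L=4.3640, (cx,cy)=(1.0000,0.0000)
member 2 (1-2): L=3.5116, (cx,cy)=(0.6168,-0.7871)
member 3 (1-3): L=4.3021, (cx,cy)=(1.0000,0.0049)
member 4 (2-3): L=3.5098, (cx,cy)=(0.6086,0.7935)
solve A·x = −loads:
  F[0-1] = +1351.7293 N (tension)
  F[0-2] = -491.3941 N (compression)
  F[1-2] = -1333.8196 N (compression)
  F[1-3] = +1664.0738 N (tension)
  F[2-3] = -2159.3080 N (compression)
  Rx@0 = -349.9400 N
  Ry@0 = -1057.9834 N
  Ry@2 = +2763.2534 N

-2159.308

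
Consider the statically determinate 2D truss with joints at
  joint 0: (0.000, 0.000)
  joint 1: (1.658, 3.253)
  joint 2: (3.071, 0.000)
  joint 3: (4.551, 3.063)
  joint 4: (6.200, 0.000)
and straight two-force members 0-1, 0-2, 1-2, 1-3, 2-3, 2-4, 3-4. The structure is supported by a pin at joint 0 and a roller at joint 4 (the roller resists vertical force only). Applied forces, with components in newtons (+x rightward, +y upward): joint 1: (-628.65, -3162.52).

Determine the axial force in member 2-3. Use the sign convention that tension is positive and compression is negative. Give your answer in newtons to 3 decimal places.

535.688

N=5 nodes, M=7 members, R=3 reactions → 2N=10, M+R=10
member 0 (0-1): L=3.6512, (cx,cy)=(0.4541,0.8909)
member 1 (0-2): L=3.0710, (cx,cy)=(1.0000,0.0000)
member 2 (1-2): L=3.5466, (cx,cy)=(0.3984,-0.9172)
member 3 (1-3): L=2.8992, (cx,cy)=(0.9979,-0.0655)
member 4 (2-3): L=3.4018, (cx,cy)=(0.4351,0.9004)
member 5 (2-4): L=3.1290, (cx,cy)=(1.0000,0.0000)
member 6 (3-4): L=3.4787, (cx,cy)=(0.4740,-0.8805)
solve A·x = −loads:
  F[0-1] = -2970.5826 N (compression)
  F[0-2] = +720.2981 N (tension)
  F[1-2] = -525.8717 N (compression)
  F[1-3] = -511.8878 N (compression)
  F[2-3] = +535.6884 N (tension)
  F[2-4] = +277.7300 N (tension)
  F[3-4] = -585.8897 N (compression)
  Rx@0 = +628.6500 N
  Ry@0 = +2646.6394 N
  Ry@4 = +515.8806 N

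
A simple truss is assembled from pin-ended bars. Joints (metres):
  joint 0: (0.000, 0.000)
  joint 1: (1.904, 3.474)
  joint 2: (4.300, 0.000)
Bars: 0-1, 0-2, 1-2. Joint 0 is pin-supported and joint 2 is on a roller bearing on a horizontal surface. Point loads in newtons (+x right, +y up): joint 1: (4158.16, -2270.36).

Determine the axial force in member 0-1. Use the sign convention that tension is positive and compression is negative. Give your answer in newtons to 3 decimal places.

2388.267

N=3 nodes, M=3 members, R=3 reactions → 2N=6, M+R=6
member 0 (0-1): L=3.9616, (cx,cy)=(0.4806,0.8769)
member 1 (0-2): L=4.3000, (cx,cy)=(1.0000,0.0000)
member 2 (1-2): L=4.2201, (cx,cy)=(0.5678,-0.8232)
solve A·x = −loads:
  F[0-1] = +2388.2669 N (tension)
  F[0-2] = +3010.3118 N (tension)
  F[1-2] = -5302.1307 N (compression)
  Rx@0 = -4158.1600 N
  Ry@0 = -2094.3408 N
  Ry@2 = +4364.7008 N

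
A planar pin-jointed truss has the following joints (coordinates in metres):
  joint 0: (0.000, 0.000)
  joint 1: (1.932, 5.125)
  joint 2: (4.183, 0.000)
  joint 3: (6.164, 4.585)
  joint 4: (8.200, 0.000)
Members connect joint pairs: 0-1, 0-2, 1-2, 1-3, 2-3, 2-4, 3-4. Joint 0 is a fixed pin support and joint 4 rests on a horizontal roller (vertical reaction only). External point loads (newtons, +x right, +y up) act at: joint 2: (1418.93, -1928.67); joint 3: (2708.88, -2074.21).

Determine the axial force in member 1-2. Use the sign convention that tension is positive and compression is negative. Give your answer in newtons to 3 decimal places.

N=5 nodes, M=7 members, R=3 reactions → 2N=10, M+R=10
member 0 (0-1): L=5.4771, (cx,cy)=(0.3527,0.9357)
member 1 (0-2): L=4.1830, (cx,cy)=(1.0000,0.0000)
member 2 (1-2): L=5.5976, (cx,cy)=(0.4021,-0.9156)
member 3 (1-3): L=4.2663, (cx,cy)=(0.9920,-0.1266)
member 4 (2-3): L=4.9947, (cx,cy)=(0.3966,0.9180)
member 5 (2-4): L=4.0170, (cx,cy)=(1.0000,0.0000)
member 6 (3-4): L=5.0167, (cx,cy)=(0.4058,-0.9139)
solve A·x = −loads:
  F[0-1] = +58.6031 N (tension)
  F[0-2] = +4107.1381 N (tension)
  F[1-2] = -66.5002 N (compression)
  F[1-3] = +47.7987 N (tension)
  F[2-3] = +2167.3169 N (tension)
  F[2-4] = +1801.8560 N (tension)
  F[3-4] = -4439.7911 N (compression)
  Rx@0 = -4127.8100 N
  Ry@0 = -54.8361 N
  Ry@4 = +4057.7161 N

-66.500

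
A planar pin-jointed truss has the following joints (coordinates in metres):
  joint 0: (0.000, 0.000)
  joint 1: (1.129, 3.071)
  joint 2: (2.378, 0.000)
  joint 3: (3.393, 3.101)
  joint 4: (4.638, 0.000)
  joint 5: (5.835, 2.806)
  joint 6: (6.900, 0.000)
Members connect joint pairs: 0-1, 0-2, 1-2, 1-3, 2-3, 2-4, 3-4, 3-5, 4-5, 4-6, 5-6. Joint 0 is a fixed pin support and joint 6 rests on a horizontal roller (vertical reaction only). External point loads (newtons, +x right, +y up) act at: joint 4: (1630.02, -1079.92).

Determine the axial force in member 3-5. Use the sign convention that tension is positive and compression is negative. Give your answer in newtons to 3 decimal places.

N=7 nodes, M=11 members, R=3 reactions → 2N=14, M+R=14
member 0 (0-1): L=3.2720, (cx,cy)=(0.3451,0.9386)
member 1 (0-2): L=2.3780, (cx,cy)=(1.0000,0.0000)
member 2 (1-2): L=3.3153, (cx,cy)=(0.3767,-0.9263)
member 3 (1-3): L=2.2642, (cx,cy)=(0.9999,0.0132)
member 4 (2-3): L=3.2629, (cx,cy)=(0.3111,0.9504)
member 5 (2-4): L=2.2600, (cx,cy)=(1.0000,0.0000)
member 6 (3-4): L=3.3416, (cx,cy)=(0.3726,-0.9280)
member 7 (3-5): L=2.4598, (cx,cy)=(0.9928,-0.1199)
member 8 (4-5): L=3.0506, (cx,cy)=(0.3924,0.9198)
member 9 (4-6): L=2.2620, (cx,cy)=(1.0000,0.0000)
member 10 (5-6): L=3.0013, (cx,cy)=(0.3548,-0.9349)
solve A·x = −loads:
  F[0-1] = -377.1920 N (compression)
  F[0-2] = +1760.1715 N (tension)
  F[1-2] = +378.2855 N (tension)
  F[1-3] = -272.6911 N (compression)
  F[2-3] = -368.7060 N (compression)
  F[2-4] = +2017.3822 N (tension)
  F[3-4] = +453.9338 N (tension)
  F[3-5] = -560.5333 N (compression)
  F[4-5] = +716.0963 N (tension)
  F[4-6] = +275.5086 N (tension)
  F[5-6] = -776.4195 N (compression)
  Rx@0 = -1630.0200 N
  Ry@0 = +354.0259 N
  Ry@6 = +725.8941 N

-560.533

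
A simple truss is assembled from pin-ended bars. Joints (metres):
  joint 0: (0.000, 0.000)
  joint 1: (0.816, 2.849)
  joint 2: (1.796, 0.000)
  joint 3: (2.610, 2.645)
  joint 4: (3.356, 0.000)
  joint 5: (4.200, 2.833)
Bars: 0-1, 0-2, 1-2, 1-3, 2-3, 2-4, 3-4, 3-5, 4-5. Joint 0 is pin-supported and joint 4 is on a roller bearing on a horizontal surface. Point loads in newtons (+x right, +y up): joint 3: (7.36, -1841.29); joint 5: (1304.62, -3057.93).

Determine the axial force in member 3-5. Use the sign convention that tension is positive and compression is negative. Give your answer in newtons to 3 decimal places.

N=6 nodes, M=9 members, R=3 reactions → 2N=12, M+R=12
member 0 (0-1): L=2.9636, (cx,cy)=(0.2753,0.9613)
member 1 (0-2): L=1.7960, (cx,cy)=(1.0000,0.0000)
member 2 (1-2): L=3.0128, (cx,cy)=(0.3253,-0.9456)
member 3 (1-3): L=1.8056, (cx,cy)=(0.9936,-0.1130)
member 4 (2-3): L=2.7674, (cx,cy)=(0.2941,0.9558)
member 5 (2-4): L=1.5600, (cx,cy)=(1.0000,0.0000)
member 6 (3-4): L=2.7482, (cx,cy)=(0.2715,-0.9625)
member 7 (3-5): L=1.6011, (cx,cy)=(0.9931,0.1174)
member 8 (4-5): L=2.9560, (cx,cy)=(0.2855,0.9584)
solve A·x = −loads:
  F[0-1] = +1525.8295 N (tension)
  F[0-2] = +891.8505 N (tension)
  F[1-2] = -1666.9272 N (compression)
  F[1-3] = +968.5403 N (tension)
  F[2-3] = +1649.2357 N (tension)
  F[2-4] = -135.4592 N (compression)
  F[3-4] = -3155.0664 N (compression)
  F[3-5] = +2312.5243 N (tension)
  F[4-5] = -3474.0816 N (compression)
  Rx@0 = -1311.9800 N
  Ry@0 = -1466.8493 N
  Ry@4 = +6366.0693 N

2312.524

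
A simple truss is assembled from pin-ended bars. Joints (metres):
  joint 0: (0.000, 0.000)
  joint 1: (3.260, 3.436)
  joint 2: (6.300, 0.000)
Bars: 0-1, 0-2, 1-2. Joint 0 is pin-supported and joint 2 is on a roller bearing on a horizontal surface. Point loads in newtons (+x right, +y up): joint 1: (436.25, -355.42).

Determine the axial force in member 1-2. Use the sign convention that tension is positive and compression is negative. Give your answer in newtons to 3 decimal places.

N=3 nodes, M=3 members, R=3 reactions → 2N=6, M+R=6
member 0 (0-1): L=4.7364, (cx,cy)=(0.6883,0.7254)
member 1 (0-2): L=6.3000, (cx,cy)=(1.0000,0.0000)
member 2 (1-2): L=4.5878, (cx,cy)=(0.6626,-0.7489)
solve A·x = −loads:
  F[0-1] = +91.5650 N (tension)
  F[0-2] = +373.2273 N (tension)
  F[1-2] = -563.2512 N (compression)
  Rx@0 = -436.2500 N
  Ry@0 = -66.4251 N
  Ry@2 = +421.8451 N

-563.251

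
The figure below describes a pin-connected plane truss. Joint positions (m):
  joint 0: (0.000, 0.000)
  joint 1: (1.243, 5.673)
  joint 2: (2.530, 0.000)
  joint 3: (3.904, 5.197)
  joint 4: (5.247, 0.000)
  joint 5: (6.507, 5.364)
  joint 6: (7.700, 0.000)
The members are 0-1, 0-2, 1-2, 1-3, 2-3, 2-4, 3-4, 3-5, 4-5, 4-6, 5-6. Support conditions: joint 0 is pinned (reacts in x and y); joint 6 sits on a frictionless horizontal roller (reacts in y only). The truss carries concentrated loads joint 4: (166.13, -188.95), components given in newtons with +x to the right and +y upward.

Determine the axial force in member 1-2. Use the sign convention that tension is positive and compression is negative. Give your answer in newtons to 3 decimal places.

66.856

N=7 nodes, M=11 members, R=3 reactions → 2N=14, M+R=14
member 0 (0-1): L=5.8076, (cx,cy)=(0.2140,0.9768)
member 1 (0-2): L=2.5300, (cx,cy)=(1.0000,0.0000)
member 2 (1-2): L=5.8172, (cx,cy)=(0.2212,-0.9752)
member 3 (1-3): L=2.7032, (cx,cy)=(0.9844,-0.1761)
member 4 (2-3): L=5.3756, (cx,cy)=(0.2556,0.9668)
member 5 (2-4): L=2.7170, (cx,cy)=(1.0000,0.0000)
member 6 (3-4): L=5.3677, (cx,cy)=(0.2502,-0.9682)
member 7 (3-5): L=2.6084, (cx,cy)=(0.9979,0.0640)
member 8 (4-5): L=5.5100, (cx,cy)=(0.2287,0.9735)
member 9 (4-6): L=2.4530, (cx,cy)=(1.0000,0.0000)
member 10 (5-6): L=5.4951, (cx,cy)=(0.2171,-0.9761)
solve A·x = −loads:
  F[0-1] = -61.6220 N (compression)
  F[0-2] = +179.3190 N (tension)
  F[1-2] = +66.8560 N (tension)
  F[1-3] = -28.4245 N (compression)
  F[2-3] = -67.4394 N (compression)
  F[2-4] = +211.3479 N (tension)
  F[3-4] = +58.2101 N (tension)
  F[3-5] = -59.9050 N (compression)
  F[4-5] = +136.2003 N (tension)
  F[4-6] = +28.6364 N (tension)
  F[5-6] = -131.9020 N (compression)
  Rx@0 = -166.1300 N
  Ry@0 = +60.1941 N
  Ry@6 = +128.7559 N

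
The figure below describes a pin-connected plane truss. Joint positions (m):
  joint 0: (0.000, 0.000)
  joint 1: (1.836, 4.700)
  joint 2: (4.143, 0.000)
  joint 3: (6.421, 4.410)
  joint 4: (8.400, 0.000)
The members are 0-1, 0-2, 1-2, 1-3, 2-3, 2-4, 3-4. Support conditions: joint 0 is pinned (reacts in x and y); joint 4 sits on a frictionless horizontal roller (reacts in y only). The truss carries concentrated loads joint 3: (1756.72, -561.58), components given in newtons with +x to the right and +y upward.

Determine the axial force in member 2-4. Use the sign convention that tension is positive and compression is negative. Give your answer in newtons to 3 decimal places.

N=5 nodes, M=7 members, R=3 reactions → 2N=10, M+R=10
member 0 (0-1): L=5.0459, (cx,cy)=(0.3639,0.9315)
member 1 (0-2): L=4.1430, (cx,cy)=(1.0000,0.0000)
member 2 (1-2): L=5.2357, (cx,cy)=(0.4406,-0.8977)
member 3 (1-3): L=4.5942, (cx,cy)=(0.9980,-0.0631)
member 4 (2-3): L=4.9636, (cx,cy)=(0.4589,0.8885)
member 5 (2-4): L=4.2570, (cx,cy)=(1.0000,0.0000)
member 6 (3-4): L=4.8337, (cx,cy)=(0.4094,-0.9123)
solve A·x = −loads:
  F[0-1] = +848.1075 N (tension)
  F[0-2] = +1448.1265 N (tension)
  F[1-2] = -930.6435 N (compression)
  F[1-3] = +720.1002 N (tension)
  F[2-3] = +940.3025 N (tension)
  F[2-4] = +606.5130 N (tension)
  F[3-4] = -1481.4020 N (compression)
  Rx@0 = -1756.7200 N
  Ry@0 = -789.9724 N
  Ry@4 = +1351.5524 N

606.513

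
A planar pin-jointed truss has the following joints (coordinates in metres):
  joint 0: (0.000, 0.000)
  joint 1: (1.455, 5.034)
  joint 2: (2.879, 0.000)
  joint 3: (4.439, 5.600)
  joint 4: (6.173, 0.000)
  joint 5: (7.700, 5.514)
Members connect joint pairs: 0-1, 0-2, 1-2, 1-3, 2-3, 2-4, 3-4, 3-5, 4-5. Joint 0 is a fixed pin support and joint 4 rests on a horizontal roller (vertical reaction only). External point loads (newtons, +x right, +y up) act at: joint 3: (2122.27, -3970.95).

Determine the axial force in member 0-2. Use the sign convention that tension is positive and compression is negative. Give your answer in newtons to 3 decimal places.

1888.201

N=6 nodes, M=9 members, R=3 reactions → 2N=12, M+R=12
member 0 (0-1): L=5.2401, (cx,cy)=(0.2777,0.9607)
member 1 (0-2): L=2.8790, (cx,cy)=(1.0000,0.0000)
member 2 (1-2): L=5.2315, (cx,cy)=(0.2722,-0.9622)
member 3 (1-3): L=3.0372, (cx,cy)=(0.9825,0.1864)
member 4 (2-3): L=5.8132, (cx,cy)=(0.2684,0.9633)
member 5 (2-4): L=3.2940, (cx,cy)=(1.0000,0.0000)
member 6 (3-4): L=5.8623, (cx,cy)=(0.2958,-0.9553)
member 7 (3-5): L=3.2621, (cx,cy)=(0.9997,-0.0264)
member 8 (4-5): L=5.7215, (cx,cy)=(0.2669,0.9637)
solve A·x = −loads:
  F[0-1] = +842.9793 N (tension)
  F[0-2] = +1888.2009 N (tension)
  F[1-2] = -754.9604 N (compression)
  F[1-3] = +447.4034 N (tension)
  F[2-3] = +754.1151 N (tension)
  F[2-4] = +1480.3346 N (tension)
  F[3-4] = -5004.7232 N (compression)
  F[3-5] = -0.0000 N (compression)
  F[4-5] = +0.0000 N (tension)
  Rx@0 = -2122.2700 N
  Ry@0 = -809.8307 N
  Ry@4 = +4780.7807 N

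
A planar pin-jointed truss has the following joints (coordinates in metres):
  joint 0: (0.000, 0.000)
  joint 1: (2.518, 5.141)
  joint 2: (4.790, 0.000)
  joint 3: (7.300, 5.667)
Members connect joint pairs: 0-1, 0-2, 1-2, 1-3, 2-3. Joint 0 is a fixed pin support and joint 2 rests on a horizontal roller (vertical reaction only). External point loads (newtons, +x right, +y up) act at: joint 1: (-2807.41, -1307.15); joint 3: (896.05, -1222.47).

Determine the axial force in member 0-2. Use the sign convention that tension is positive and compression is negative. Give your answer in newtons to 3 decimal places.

N=4 nodes, M=5 members, R=3 reactions → 2N=8, M+R=8
member 0 (0-1): L=5.7245, (cx,cy)=(0.4399,0.8981)
member 1 (0-2): L=4.7900, (cx,cy)=(1.0000,0.0000)
member 2 (1-2): L=5.6207, (cx,cy)=(0.4042,-0.9147)
member 3 (1-3): L=4.8108, (cx,cy)=(0.9940,0.1093)
member 4 (2-3): L=6.1980, (cx,cy)=(0.4050,0.9143)
solve A·x = −loads:
  F[0-1] = -2151.7892 N (compression)
  F[0-2] = -964.8703 N (compression)
  F[1-2] = +865.3643 N (tension)
  F[1-3] = +1520.2345 N (tension)
  F[2-3] = -1518.8032 N (compression)
  Rx@0 = +1911.3600 N
  Ry@0 = +1932.4477 N
  Ry@2 = +597.1723 N

-964.870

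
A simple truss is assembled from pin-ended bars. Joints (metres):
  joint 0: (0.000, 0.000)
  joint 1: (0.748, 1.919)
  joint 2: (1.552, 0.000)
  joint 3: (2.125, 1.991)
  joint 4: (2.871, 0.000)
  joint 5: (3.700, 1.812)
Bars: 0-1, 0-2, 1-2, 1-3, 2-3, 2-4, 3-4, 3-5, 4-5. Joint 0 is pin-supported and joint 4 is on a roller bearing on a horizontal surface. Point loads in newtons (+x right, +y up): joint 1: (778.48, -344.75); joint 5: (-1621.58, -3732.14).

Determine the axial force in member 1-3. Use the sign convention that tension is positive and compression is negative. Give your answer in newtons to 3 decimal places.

N=6 nodes, M=9 members, R=3 reactions → 2N=12, M+R=12
member 0 (0-1): L=2.0596, (cx,cy)=(0.3632,0.9317)
member 1 (0-2): L=1.5520, (cx,cy)=(1.0000,0.0000)
member 2 (1-2): L=2.0806, (cx,cy)=(0.3864,-0.9223)
member 3 (1-3): L=1.3789, (cx,cy)=(0.9986,0.0522)
member 4 (2-3): L=2.0718, (cx,cy)=(0.2766,0.9610)
member 5 (2-4): L=1.3190, (cx,cy)=(1.0000,0.0000)
member 6 (3-4): L=2.1262, (cx,cy)=(0.3509,-0.9364)
member 7 (3-5): L=1.5851, (cx,cy)=(0.9936,-0.1129)
member 8 (4-5): L=1.9926, (cx,cy)=(0.4160,0.9093)
solve A·x = −loads:
  F[0-1] = +343.0464 N (tension)
  F[0-2] = -967.6850 N (compression)
  F[1-2] = -741.1614 N (compression)
  F[1-3] = -367.9949 N (compression)
  F[2-3] = +711.3355 N (tension)
  F[2-4] = -1450.8207 N (compression)
  F[3-4] = -719.3878 N (compression)
  F[3-5] = +82.1748 N (tension)
  F[4-5] = -4093.9810 N (compression)
  Rx@0 = +843.1000 N
  Ry@0 = -319.6238 N
  Ry@4 = +4396.5138 N

-367.995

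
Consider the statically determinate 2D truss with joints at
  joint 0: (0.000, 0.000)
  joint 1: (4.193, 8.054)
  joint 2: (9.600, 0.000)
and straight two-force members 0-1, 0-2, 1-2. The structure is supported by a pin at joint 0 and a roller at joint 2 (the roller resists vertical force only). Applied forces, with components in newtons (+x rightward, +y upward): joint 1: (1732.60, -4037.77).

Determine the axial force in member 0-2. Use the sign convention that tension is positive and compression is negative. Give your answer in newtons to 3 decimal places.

N=3 nodes, M=3 members, R=3 reactions → 2N=6, M+R=6
member 0 (0-1): L=9.0801, (cx,cy)=(0.4618,0.8870)
member 1 (0-2): L=9.6000, (cx,cy)=(1.0000,0.0000)
member 2 (1-2): L=9.7006, (cx,cy)=(0.5574,-0.8303)
solve A·x = −loads:
  F[0-1] = -925.1582 N (compression)
  F[0-2] = +2159.8188 N (tension)
  F[1-2] = -3874.9105 N (compression)
  Rx@0 = -1732.6000 N
  Ry@0 = +820.6106 N
  Ry@2 = +3217.1594 N

2159.819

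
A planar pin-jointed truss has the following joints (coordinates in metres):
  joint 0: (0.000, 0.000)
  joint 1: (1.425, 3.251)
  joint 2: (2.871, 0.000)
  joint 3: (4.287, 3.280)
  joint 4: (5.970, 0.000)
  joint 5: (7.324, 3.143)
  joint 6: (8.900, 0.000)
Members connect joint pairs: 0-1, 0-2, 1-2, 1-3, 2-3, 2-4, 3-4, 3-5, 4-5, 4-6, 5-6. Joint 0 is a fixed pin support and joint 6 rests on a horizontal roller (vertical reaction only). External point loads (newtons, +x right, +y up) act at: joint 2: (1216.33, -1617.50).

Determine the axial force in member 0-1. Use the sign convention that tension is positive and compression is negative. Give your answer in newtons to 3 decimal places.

-1196.359

N=7 nodes, M=11 members, R=3 reactions → 2N=14, M+R=14
member 0 (0-1): L=3.5496, (cx,cy)=(0.4015,0.9159)
member 1 (0-2): L=2.8710, (cx,cy)=(1.0000,0.0000)
member 2 (1-2): L=3.5581, (cx,cy)=(0.4064,-0.9137)
member 3 (1-3): L=2.8621, (cx,cy)=(0.9999,0.0101)
member 4 (2-3): L=3.5726, (cx,cy)=(0.3964,0.9181)
member 5 (2-4): L=3.0990, (cx,cy)=(1.0000,0.0000)
member 6 (3-4): L=3.6866, (cx,cy)=(0.4565,-0.8897)
member 7 (3-5): L=3.0401, (cx,cy)=(0.9990,-0.0451)
member 8 (4-5): L=3.4222, (cx,cy)=(0.3956,0.9184)
member 9 (4-6): L=2.9300, (cx,cy)=(1.0000,0.0000)
member 10 (5-6): L=3.5160, (cx,cy)=(0.4482,-0.8939)
solve A·x = −loads:
  F[0-1] = -1196.3587 N (compression)
  F[0-2] = +1696.6133 N (tension)
  F[1-2] = +1188.5348 N (tension)
  F[1-3] = -963.3523 N (compression)
  F[2-3] = +578.9580 N (tension)
  F[2-4] = +733.8327 N (tension)
  F[3-4] = -562.2665 N (compression)
  F[3-5] = -477.6318 N (compression)
  F[4-5] = +544.7020 N (tension)
  F[4-6] = +261.6371 N (tension)
  F[5-6] = -583.7023 N (compression)
  Rx@0 = -1216.3300 N
  Ry@0 = +1095.7199 N
  Ry@6 = +521.7801 N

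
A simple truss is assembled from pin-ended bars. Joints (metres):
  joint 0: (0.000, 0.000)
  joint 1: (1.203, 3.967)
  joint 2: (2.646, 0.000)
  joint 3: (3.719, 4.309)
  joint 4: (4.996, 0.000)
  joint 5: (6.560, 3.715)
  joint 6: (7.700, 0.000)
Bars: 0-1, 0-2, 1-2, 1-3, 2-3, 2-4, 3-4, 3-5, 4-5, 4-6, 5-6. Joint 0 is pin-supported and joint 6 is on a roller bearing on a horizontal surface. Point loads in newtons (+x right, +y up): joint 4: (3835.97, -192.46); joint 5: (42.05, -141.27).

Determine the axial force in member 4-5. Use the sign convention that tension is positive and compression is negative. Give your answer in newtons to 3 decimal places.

N=7 nodes, M=11 members, R=3 reactions → 2N=14, M+R=14
member 0 (0-1): L=4.1454, (cx,cy)=(0.2902,0.9570)
member 1 (0-2): L=2.6460, (cx,cy)=(1.0000,0.0000)
member 2 (1-2): L=4.2213, (cx,cy)=(0.3418,-0.9398)
member 3 (1-3): L=2.5391, (cx,cy)=(0.9909,0.1347)
member 4 (2-3): L=4.4406, (cx,cy)=(0.2416,0.9704)
member 5 (2-4): L=2.3500, (cx,cy)=(1.0000,0.0000)
member 6 (3-4): L=4.4942, (cx,cy)=(0.2841,-0.9588)
member 7 (3-5): L=2.9024, (cx,cy)=(0.9788,-0.2047)
member 8 (4-5): L=4.0308, (cx,cy)=(0.3880,0.9217)
member 9 (4-6): L=2.7040, (cx,cy)=(1.0000,0.0000)
member 10 (5-6): L=3.8860, (cx,cy)=(0.2934,-0.9560)
solve A·x = −loads:
  F[0-1] = -71.2810 N (compression)
  F[0-2] = +3898.7059 N (tension)
  F[1-2] = +66.3152 N (tension)
  F[1-3] = -43.7536 N (compression)
  F[2-3] = -64.2234 N (compression)
  F[2-4] = +3936.8935 N (tension)
  F[3-4] = +89.5321 N (tension)
  F[3-5] = -86.1365 N (compression)
  F[4-5] = +115.6813 N (tension)
  F[4-6] = +81.4775 N (tension)
  F[5-6] = -277.7366 N (compression)
  Rx@0 = -3878.0200 N
  Ry@0 = +68.2135 N
  Ry@6 = +265.5165 N

115.681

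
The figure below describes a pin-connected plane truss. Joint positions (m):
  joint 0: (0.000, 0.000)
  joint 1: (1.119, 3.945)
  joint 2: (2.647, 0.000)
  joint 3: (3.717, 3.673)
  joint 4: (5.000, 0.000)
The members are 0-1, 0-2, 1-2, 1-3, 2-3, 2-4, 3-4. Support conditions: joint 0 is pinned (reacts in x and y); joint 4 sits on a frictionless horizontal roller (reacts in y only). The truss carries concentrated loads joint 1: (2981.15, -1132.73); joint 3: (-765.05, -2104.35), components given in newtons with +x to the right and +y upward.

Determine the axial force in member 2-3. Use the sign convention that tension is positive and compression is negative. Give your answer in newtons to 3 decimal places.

N=5 nodes, M=7 members, R=3 reactions → 2N=10, M+R=10
member 0 (0-1): L=4.1006, (cx,cy)=(0.2729,0.9620)
member 1 (0-2): L=2.6470, (cx,cy)=(1.0000,0.0000)
member 2 (1-2): L=4.2306, (cx,cy)=(0.3612,-0.9325)
member 3 (1-3): L=2.6122, (cx,cy)=(0.9946,-0.1041)
member 4 (2-3): L=3.8257, (cx,cy)=(0.2797,0.9601)
member 5 (2-4): L=2.3530, (cx,cy)=(1.0000,0.0000)
member 6 (3-4): L=3.8906, (cx,cy)=(0.3298,-0.9441)
solve A·x = −loads:
  F[0-1] = +385.5534 N (tension)
  F[0-2] = +2110.8884 N (tension)
  F[1-2] = -1344.1102 N (compression)
  F[1-3] = -2403.5385 N (compression)
  F[2-3] = +1305.4783 N (tension)
  F[2-4] = +1260.2953 N (tension)
  F[3-4] = -3821.7811 N (compression)
  Rx@0 = -2216.1000 N
  Ry@0 = -370.9204 N
  Ry@4 = +3608.0004 N

1305.478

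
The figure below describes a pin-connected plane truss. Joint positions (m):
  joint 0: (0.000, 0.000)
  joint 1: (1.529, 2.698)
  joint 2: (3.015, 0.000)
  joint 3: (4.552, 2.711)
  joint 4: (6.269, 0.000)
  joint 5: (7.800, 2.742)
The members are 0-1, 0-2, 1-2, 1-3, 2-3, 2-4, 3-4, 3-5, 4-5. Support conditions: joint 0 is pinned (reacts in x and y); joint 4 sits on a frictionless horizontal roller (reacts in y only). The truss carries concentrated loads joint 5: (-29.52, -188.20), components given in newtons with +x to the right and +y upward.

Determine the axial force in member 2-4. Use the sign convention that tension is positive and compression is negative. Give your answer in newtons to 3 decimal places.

N=6 nodes, M=9 members, R=3 reactions → 2N=12, M+R=12
member 0 (0-1): L=3.1011, (cx,cy)=(0.4930,0.8700)
member 1 (0-2): L=3.0150, (cx,cy)=(1.0000,0.0000)
member 2 (1-2): L=3.0802, (cx,cy)=(0.4824,-0.8759)
member 3 (1-3): L=3.0230, (cx,cy)=(1.0000,0.0043)
member 4 (2-3): L=3.1164, (cx,cy)=(0.4932,0.8699)
member 5 (2-4): L=3.2540, (cx,cy)=(1.0000,0.0000)
member 6 (3-4): L=3.2090, (cx,cy)=(0.5351,-0.8448)
member 7 (3-5): L=3.2481, (cx,cy)=(1.0000,0.0095)
member 8 (4-5): L=3.1405, (cx,cy)=(0.4875,0.8731)
solve A·x = −loads:
  F[0-1] = +37.9883 N (tension)
  F[0-2] = -48.2500 N (compression)
  F[1-2] = -37.5505 N (compression)
  F[1-3] = +36.8462 N (tension)
  F[2-3] = +37.8100 N (tension)
  F[2-4] = -85.0137 N (compression)
  F[3-4] = -38.2628 N (compression)
  F[3-5] = +75.9701 N (tension)
  F[4-5] = -216.3795 N (compression)
  Rx@0 = +29.5200 N
  Ry@0 = -33.0500 N
  Ry@4 = +221.2500 N

-85.014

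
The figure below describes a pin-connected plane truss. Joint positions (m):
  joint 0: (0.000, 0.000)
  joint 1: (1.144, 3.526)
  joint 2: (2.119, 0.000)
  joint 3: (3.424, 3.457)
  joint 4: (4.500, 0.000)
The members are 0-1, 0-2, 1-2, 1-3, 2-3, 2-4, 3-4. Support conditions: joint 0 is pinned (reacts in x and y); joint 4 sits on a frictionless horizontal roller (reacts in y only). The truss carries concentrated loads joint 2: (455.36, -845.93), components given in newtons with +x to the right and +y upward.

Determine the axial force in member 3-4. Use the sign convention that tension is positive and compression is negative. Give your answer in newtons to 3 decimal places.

N=5 nodes, M=7 members, R=3 reactions → 2N=10, M+R=10
member 0 (0-1): L=3.7069, (cx,cy)=(0.3086,0.9512)
member 1 (0-2): L=2.1190, (cx,cy)=(1.0000,0.0000)
member 2 (1-2): L=3.6583, (cx,cy)=(0.2665,-0.9638)
member 3 (1-3): L=2.2810, (cx,cy)=(0.9995,-0.0302)
member 4 (2-3): L=3.6951, (cx,cy)=(0.3532,0.9356)
member 5 (2-4): L=2.3810, (cx,cy)=(1.0000,0.0000)
member 6 (3-4): L=3.6206, (cx,cy)=(0.2972,-0.9548)
solve A·x = −loads:
  F[0-1] = -470.5596 N (compression)
  F[0-2] = +600.5795 N (tension)
  F[1-2] = +472.9047 N (tension)
  F[1-3] = -271.3803 N (compression)
  F[2-3] = +417.0018 N (tension)
  F[2-4] = +123.9840 N (tension)
  F[3-4] = -417.1882 N (compression)
  Rx@0 = -455.3600 N
  Ry@0 = +447.5910 N
  Ry@4 = +398.3390 N

-417.188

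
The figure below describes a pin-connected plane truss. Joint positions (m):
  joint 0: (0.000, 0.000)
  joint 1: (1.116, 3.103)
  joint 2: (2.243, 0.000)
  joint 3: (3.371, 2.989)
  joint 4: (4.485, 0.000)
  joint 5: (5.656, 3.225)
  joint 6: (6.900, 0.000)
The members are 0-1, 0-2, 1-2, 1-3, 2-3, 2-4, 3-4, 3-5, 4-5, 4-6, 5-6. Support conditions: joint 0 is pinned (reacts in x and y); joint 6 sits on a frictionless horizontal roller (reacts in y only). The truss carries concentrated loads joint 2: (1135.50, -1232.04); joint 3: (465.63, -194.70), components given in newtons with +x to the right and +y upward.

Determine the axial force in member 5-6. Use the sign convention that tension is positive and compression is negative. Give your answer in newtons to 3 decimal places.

-747.409

N=7 nodes, M=11 members, R=3 reactions → 2N=14, M+R=14
member 0 (0-1): L=3.2976, (cx,cy)=(0.3384,0.9410)
member 1 (0-2): L=2.2430, (cx,cy)=(1.0000,0.0000)
member 2 (1-2): L=3.3013, (cx,cy)=(0.3414,-0.9399)
member 3 (1-3): L=2.2579, (cx,cy)=(0.9987,-0.0505)
member 4 (2-3): L=3.1948, (cx,cy)=(0.3531,0.9356)
member 5 (2-4): L=2.2420, (cx,cy)=(1.0000,0.0000)
member 6 (3-4): L=3.1898, (cx,cy)=(0.3492,-0.9370)
member 7 (3-5): L=2.2972, (cx,cy)=(0.9947,0.1027)
member 8 (4-5): L=3.4310, (cx,cy)=(0.3413,0.9400)
member 9 (4-6): L=2.4150, (cx,cy)=(1.0000,0.0000)
member 10 (5-6): L=3.4566, (cx,cy)=(0.3599,-0.9330)
solve A·x = −loads:
  F[0-1] = -775.1517 N (compression)
  F[0-2] = +1863.4642 N (tension)
  F[1-2] = +804.9197 N (tension)
  F[1-3] = -537.8022 N (compression)
  F[2-3] = +508.2067 N (tension)
  F[2-4] = +823.3097 N (tension)
  F[3-4] = -803.9847 N (compression)
  F[3-5] = -545.4175 N (compression)
  F[4-5] = +801.4879 N (tension)
  F[4-6] = +268.9851 N (tension)
  F[5-6] = -747.4090 N (compression)
  Rx@0 = -1601.1300 N
  Ry@0 = +729.4114 N
  Ry@6 = +697.3286 N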